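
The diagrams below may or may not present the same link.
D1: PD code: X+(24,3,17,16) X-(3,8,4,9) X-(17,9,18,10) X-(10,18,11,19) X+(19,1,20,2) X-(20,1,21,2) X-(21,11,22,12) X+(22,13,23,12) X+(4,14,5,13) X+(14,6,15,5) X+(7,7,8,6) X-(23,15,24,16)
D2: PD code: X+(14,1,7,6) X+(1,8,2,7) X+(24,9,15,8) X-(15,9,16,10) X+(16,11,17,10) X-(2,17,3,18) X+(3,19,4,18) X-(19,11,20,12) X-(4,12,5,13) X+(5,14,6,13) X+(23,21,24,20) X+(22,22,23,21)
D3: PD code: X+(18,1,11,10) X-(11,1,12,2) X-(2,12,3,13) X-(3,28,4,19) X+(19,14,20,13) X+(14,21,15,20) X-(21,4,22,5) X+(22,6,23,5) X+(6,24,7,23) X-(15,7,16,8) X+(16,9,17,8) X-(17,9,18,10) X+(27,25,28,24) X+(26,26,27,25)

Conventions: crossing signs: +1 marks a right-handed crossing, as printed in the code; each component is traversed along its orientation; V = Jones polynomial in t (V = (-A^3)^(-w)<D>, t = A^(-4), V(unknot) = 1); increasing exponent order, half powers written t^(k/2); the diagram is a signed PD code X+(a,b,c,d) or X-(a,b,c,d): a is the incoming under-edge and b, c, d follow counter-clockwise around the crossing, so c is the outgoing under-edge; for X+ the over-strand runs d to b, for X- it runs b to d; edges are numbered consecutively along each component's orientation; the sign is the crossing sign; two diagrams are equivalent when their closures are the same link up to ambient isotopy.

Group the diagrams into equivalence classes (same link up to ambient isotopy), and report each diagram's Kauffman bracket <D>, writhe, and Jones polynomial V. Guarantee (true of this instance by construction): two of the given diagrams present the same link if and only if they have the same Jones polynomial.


grouping into links: {D1} | {D2} | {D3}
V(D1) = t^-3 + t^-2 + t^-1 + 1  (w 0, c 12, <D> = 1 + A^4 + A^8 + A^12)
V(D2) = 1 + t + t^2 + t^3  [12 crossings, <D> = 1 + A^4 + A^8 + A^12, w = +4]
D3 (bracket A^-2 + 2A^6 + A^14; 14 crossings at w = +2): V = t^-2 + 2 + t^2
why: 3 classes among 3 diagrams; unequal V(t) rules out equality


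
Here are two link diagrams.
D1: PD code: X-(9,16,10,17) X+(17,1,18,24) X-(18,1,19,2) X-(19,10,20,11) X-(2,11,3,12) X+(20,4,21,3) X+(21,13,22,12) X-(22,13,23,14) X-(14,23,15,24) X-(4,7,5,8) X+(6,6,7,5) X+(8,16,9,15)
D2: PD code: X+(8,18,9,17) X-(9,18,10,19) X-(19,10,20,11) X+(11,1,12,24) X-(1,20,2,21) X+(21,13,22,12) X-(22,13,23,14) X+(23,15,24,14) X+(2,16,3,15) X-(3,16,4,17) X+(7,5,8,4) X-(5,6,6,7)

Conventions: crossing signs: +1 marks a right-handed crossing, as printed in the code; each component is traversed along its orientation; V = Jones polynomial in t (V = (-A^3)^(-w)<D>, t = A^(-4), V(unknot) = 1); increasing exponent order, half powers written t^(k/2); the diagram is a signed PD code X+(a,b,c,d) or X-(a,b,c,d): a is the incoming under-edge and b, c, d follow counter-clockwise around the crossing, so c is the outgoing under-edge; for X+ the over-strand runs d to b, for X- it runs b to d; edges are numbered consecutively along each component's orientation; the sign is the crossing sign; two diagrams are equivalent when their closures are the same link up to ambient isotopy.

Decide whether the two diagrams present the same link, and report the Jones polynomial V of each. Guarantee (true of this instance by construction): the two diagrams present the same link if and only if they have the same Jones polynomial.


equivalent: no
D1 (bracket A^-6; 12 crossings at w = -2): V = 1
D2 (bracket A^-8 - A^-4 + 1 - A^4 + A^8; 12 crossings at w = 0): V = t^-2 - t^-1 + 1 - t + t^2
key observation: 2 values of V(t) split the 2 diagrams


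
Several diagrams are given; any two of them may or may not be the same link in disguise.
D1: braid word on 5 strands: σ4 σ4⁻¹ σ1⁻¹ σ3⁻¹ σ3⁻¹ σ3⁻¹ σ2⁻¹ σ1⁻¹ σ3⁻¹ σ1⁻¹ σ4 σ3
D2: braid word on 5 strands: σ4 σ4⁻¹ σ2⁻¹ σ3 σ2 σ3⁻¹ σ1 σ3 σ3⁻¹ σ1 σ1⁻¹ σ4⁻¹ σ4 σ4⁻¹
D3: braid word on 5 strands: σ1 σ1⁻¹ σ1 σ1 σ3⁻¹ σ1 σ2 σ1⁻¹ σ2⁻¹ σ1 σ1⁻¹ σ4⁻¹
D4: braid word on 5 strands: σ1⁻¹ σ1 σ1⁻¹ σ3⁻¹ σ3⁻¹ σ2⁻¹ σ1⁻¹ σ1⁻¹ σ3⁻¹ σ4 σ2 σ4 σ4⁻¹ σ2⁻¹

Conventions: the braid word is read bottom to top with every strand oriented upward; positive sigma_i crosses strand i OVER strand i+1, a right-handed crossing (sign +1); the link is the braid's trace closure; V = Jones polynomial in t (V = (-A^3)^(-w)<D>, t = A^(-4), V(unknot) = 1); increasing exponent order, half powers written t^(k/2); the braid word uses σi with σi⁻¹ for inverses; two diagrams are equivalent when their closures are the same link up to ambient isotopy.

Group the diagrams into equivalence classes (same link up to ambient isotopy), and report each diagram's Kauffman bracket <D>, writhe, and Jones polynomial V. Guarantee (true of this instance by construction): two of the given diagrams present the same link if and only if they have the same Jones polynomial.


classes: {D1, D4} | {D2} | {D3}
V(D1) = t^-8 - 2t^-7 + t^-6 - 2t^-5 + 2t^-4 + t^-2  [12 crossings, <D> = A^-10 + 2A^-2 - 2A^2 + A^6 - 2A^10 + A^14, w = -6]
V(D2) = 1  (w 0, c 14, <D> = 1)
V(D3) = t + t^3 - t^4  (w 0, c 12, <D> = -A^-16 + A^-12 + A^-4)
V(D4) = t^-8 - 2t^-7 + t^-6 - 2t^-5 + 2t^-4 + t^-2  (w -6, c 14, <D> = A^-10 + 2A^-2 - 2A^2 + A^6 - 2A^10 + A^14)
note: 3 classes among 4 diagrams; unequal V(t) rules out equality


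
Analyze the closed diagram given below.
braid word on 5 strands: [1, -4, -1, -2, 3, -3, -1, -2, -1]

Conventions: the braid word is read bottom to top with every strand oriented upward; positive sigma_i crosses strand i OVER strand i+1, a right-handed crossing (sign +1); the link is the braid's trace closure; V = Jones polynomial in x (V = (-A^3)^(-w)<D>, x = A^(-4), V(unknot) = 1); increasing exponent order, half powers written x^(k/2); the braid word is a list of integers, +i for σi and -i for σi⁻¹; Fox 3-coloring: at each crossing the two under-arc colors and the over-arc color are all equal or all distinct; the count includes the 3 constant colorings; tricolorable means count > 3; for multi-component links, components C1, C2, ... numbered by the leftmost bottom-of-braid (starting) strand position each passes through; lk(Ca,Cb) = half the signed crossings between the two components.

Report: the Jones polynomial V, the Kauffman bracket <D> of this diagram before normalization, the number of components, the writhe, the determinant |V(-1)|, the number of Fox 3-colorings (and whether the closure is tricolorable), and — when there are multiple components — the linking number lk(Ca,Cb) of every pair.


Jones polynomial: V(x) = x^(-9/2) - x^(-5/2) - x^(-3/2) - x^(-1/2)
<D> = A^-13 + A^-9 + A^-5 - A^3; writhe -5
components 2, writhe -5 (9 crossings)
linking number lk(C1,C2) = 0
3-colorings: 27 of 3^9, det 0 — tricolorable
note: the word shrinks to σ1 σ4⁻¹ σ1⁻¹ σ2⁻¹ σ1⁻¹ σ2⁻¹ σ1⁻¹ after cancelling


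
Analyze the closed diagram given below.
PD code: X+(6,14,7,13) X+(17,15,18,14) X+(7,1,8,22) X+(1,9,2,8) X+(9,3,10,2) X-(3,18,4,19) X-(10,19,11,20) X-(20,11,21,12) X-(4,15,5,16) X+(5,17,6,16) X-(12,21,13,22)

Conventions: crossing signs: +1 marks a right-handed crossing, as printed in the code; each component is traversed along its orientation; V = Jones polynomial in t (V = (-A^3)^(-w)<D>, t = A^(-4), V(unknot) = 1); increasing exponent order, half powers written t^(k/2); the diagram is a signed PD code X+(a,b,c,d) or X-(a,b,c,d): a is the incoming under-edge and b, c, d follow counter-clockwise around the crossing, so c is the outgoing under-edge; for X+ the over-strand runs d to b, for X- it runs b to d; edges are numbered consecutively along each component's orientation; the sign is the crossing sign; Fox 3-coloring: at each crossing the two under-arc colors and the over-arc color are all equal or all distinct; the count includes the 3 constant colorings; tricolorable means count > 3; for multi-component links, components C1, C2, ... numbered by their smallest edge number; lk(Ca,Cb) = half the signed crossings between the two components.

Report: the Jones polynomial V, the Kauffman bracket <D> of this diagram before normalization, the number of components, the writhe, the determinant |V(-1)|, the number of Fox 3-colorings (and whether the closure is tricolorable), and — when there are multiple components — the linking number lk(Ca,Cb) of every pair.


Jones polynomial: V(t) = -t^-3 + t^-2 - t^-1 + 3 - t + t^2 - t^3
<D> = A^-9 - A^-5 + A^-1 - 3A^3 + A^7 - A^11 + A^15; writhe +1
components 1, writhe +1 (11 crossings)
3-colorings: 27 of 3^11, det 9 — tricolorable
note: w = +1 shifts under R1 moves; the (-A^3)^(-1) factor cancels that in V


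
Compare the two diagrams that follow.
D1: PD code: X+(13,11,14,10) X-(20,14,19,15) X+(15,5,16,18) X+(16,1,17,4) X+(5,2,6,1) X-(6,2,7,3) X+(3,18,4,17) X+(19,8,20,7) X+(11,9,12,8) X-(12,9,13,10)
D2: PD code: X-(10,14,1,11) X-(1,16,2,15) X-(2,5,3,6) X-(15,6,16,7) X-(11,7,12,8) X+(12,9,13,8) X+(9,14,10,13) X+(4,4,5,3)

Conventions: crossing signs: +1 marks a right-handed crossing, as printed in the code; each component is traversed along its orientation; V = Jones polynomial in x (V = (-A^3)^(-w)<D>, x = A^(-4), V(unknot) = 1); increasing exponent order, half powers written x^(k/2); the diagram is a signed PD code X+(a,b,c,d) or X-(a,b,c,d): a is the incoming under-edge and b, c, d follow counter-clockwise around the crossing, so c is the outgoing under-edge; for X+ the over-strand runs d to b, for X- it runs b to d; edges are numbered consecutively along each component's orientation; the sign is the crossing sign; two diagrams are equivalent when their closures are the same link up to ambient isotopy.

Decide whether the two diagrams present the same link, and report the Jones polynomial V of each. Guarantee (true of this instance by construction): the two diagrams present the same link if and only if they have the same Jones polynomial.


same link: no
V(D1) = 1 + x + x^2 + x^3  [10 crossings, <D> = 1 + A^4 + A^8 + A^12, w = +4]
D2 (bracket A^-6 + A^-2 + A^2 + A^6; 8 crossings at w = -2): V = x^-3 + x^-2 + x^-1 + 1
note: V(x) takes 2 values over 2 diagrams, fixing the grouping


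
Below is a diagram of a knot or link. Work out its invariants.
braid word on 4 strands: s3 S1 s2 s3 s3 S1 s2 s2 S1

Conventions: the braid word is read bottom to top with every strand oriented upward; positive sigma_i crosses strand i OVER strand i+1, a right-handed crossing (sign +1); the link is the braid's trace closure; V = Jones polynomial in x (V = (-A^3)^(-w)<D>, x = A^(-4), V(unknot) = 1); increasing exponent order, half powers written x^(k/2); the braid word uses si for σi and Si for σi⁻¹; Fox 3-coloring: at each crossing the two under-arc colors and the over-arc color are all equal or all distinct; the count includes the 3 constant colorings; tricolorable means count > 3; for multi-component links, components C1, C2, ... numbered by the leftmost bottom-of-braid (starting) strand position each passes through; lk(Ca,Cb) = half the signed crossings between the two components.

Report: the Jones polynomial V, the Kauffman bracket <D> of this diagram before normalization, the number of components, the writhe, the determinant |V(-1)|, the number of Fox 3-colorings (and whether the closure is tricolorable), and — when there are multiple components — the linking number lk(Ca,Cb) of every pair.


Jones polynomial: V(x) = -x^-2 + 2x^-1 - 3 + 5x - 4x^2 + 5x^3 - 4x^4 + 2x^5 - x^6
<D> = A^-15 - 2A^-11 + 4A^-7 - 5A^-3 + 4A - 5A^5 + 3A^9 - 2A^13 + A^17; writhe +3
components 1, writhe +3 (9 crossings)
3-colorings: 9 of 3^9, det 27 — tricolorable
note: w = +3 (over 9 crossings) is diagram-only; (-A^3)^(-3) removes it from V


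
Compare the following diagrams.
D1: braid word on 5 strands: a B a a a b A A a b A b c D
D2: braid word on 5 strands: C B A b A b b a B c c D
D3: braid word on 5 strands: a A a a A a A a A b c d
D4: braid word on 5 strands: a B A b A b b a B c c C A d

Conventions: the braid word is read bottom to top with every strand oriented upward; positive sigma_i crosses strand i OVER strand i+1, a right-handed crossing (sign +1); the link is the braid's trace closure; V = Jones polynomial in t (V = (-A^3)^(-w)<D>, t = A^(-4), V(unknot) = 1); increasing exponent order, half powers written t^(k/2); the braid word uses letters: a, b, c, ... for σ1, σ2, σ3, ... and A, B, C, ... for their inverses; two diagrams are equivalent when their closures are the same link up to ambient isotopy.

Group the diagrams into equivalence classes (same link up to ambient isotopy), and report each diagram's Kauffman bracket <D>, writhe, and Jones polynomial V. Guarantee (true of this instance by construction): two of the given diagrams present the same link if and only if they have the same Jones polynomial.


equivalence classes: {D1} | {D2, D4} | {D3}
D1 (bracket -A^-20 + 2A^-16 - 4A^-12 + 5A^-8 - 5A^-4 + 6 - 4A^4 + 3A^8 - A^12; 14 crossings at w = +4): V = -1 + 3t - 4t^2 + 6t^3 - 5t^4 + 5t^5 - 4t^6 + 2t^7 - t^8
V(D2) = -t^-3 + 2t^-2 - 2t^-1 + 3 - 2t + 2t^2 - t^3  (w 0, c 12, <D> = -A^-12 + 2A^-8 - 2A^-4 + 3 - 2A^4 + 2A^8 - A^12)
D3 (bracket A^12; 12 crossings at w = +4): V = 1
V(D4) = -t^-3 + 2t^-2 - 2t^-1 + 3 - 2t + 2t^2 - t^3  (w +2, c 14, <D> = -A^-6 + 2A^-2 - 2A^2 + 3A^6 - 2A^10 + 2A^14 - A^18)
key observation: 3 classes among 4 diagrams; unequal V(t) rules out equality


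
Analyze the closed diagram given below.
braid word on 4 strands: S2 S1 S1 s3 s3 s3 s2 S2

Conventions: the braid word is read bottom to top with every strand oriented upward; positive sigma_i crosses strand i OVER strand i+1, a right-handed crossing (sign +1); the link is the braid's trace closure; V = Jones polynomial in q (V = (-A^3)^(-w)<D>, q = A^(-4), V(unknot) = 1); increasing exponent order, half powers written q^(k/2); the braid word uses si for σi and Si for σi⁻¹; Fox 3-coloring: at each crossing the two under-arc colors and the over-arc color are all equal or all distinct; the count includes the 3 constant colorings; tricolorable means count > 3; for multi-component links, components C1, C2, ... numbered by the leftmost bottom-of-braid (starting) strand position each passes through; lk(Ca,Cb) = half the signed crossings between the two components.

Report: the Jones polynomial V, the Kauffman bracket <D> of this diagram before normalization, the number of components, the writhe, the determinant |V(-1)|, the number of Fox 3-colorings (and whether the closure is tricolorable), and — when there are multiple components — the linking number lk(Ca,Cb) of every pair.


V(q) = -q^(-3/2) - 2q^(1/2) + q^(3/2) - q^(5/2) + q^(7/2)
bracket: A^-14 - A^-10 + A^-6 - 2A^-2 - A^6, w = 0
2 components, writhe 0, over 8 crossings
lk(C1,C2) = -1
det 6, colorings 9 of 3^8 — tricolorable
observation: span 5 respects span(V) <= c + mu - 1 = 9 for this 2-component diagram


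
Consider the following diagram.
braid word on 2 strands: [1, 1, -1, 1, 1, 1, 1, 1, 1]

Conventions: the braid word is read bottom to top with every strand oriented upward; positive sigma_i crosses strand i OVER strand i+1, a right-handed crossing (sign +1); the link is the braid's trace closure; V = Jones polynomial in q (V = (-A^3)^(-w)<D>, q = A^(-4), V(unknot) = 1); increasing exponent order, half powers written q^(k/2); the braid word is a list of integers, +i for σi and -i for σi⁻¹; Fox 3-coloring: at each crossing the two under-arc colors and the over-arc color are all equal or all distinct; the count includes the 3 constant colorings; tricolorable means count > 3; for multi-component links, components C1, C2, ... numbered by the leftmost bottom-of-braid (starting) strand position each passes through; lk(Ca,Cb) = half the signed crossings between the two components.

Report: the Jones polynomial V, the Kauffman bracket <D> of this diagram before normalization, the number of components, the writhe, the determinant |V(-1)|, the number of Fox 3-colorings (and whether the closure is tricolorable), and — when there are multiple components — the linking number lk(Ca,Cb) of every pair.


V(q) = q^3 + q^5 - q^6 + q^7 - q^8 + q^9 - q^10
bracket: A^-19 - A^-15 + A^-11 - A^-7 + A^-3 - A - A^9, w = +7
1 component, writhe +7, over 9 crossings
det 7, colorings 3 of 3^9 — not tricolorable
observation: the span of V is 7, forcing >= 7 crossings in any diagram


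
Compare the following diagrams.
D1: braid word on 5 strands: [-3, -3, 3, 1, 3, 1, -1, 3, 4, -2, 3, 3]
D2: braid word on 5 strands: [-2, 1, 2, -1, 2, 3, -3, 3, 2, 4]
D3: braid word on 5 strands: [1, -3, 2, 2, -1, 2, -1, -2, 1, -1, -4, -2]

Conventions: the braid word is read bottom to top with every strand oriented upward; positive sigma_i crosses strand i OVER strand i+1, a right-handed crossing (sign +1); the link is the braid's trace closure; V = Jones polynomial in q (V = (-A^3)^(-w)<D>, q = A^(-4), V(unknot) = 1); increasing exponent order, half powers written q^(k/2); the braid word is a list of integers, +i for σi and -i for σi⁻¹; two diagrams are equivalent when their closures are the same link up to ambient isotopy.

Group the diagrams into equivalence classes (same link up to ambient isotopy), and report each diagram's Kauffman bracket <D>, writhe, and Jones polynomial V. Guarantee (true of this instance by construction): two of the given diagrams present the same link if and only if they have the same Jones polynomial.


grouping into links: {D1} | {D2} | {D3}
V(D1) = q + q^3 - q^4  (w +4, c 12, <D> = -A^-4 + 1 + A^8)
V(D2) = 1  (w +4, c 10, <D> = A^12)
D3 (bracket -A^-18 + 2A^-14 - 2A^-10 + 3A^-6 - 2A^-2 + 2A^2 - A^6; 12 crossings at w = -2): V = -q^-3 + 2q^-2 - 2q^-1 + 3 - 2q + 2q^2 - q^3
why: V(q) takes 3 values over 3 diagrams, fixing the grouping


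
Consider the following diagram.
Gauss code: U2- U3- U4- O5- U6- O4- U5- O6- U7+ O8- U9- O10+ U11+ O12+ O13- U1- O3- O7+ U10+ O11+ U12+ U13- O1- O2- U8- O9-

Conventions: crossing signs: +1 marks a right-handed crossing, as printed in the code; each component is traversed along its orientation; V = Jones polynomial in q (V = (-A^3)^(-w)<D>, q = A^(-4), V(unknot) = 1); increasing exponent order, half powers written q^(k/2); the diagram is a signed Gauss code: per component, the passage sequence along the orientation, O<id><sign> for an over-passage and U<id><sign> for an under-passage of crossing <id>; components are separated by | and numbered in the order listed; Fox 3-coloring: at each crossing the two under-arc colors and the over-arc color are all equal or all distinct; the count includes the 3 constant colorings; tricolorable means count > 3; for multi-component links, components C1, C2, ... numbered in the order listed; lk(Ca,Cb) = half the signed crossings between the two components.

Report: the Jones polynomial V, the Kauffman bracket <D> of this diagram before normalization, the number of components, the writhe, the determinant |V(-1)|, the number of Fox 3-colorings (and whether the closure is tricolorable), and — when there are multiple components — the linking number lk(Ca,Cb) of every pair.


V(q) = q^-8 - 2q^-7 + q^-6 - 2q^-5 + 2q^-4 + q^-2
bracket: -A^-7 - 2A + 2A^5 - A^9 + 2A^13 - A^17, w = -5
1 component, writhe -5, over 13 crossings
det 9, colorings 27 of 3^13 — tricolorable
observation: |V(-1)| = 9: so tricolorable, since 3 divides 9


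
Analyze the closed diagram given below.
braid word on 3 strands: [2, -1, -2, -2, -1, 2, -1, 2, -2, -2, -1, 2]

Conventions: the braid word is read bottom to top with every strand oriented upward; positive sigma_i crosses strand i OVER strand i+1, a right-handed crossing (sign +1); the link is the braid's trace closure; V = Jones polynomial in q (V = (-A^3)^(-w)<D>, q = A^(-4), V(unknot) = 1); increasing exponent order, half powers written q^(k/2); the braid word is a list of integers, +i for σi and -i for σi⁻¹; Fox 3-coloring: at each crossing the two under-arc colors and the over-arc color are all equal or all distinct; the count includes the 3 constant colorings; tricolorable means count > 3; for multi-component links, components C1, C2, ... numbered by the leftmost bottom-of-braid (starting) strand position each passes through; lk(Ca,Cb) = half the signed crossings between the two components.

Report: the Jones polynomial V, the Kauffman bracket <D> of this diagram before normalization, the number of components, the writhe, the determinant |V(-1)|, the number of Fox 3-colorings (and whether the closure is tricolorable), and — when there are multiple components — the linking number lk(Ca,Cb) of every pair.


Jones polynomial: V(q) = -q^-6 + q^-5 - q^-4 + 2q^-3 - q^-2 + q^-1
<D> = A^-8 - A^-4 + 2 - A^4 + A^8 - A^12; writhe -4
components 1, writhe -4 (12 crossings)
3-colorings: 3 of 3^12, det 7 — not tricolorable
note: inverse pairs cancel, leaving σ2 σ1⁻¹ σ2⁻¹ σ2⁻¹ σ1⁻¹ σ2 σ1⁻¹ σ2⁻¹ σ1⁻¹ σ2


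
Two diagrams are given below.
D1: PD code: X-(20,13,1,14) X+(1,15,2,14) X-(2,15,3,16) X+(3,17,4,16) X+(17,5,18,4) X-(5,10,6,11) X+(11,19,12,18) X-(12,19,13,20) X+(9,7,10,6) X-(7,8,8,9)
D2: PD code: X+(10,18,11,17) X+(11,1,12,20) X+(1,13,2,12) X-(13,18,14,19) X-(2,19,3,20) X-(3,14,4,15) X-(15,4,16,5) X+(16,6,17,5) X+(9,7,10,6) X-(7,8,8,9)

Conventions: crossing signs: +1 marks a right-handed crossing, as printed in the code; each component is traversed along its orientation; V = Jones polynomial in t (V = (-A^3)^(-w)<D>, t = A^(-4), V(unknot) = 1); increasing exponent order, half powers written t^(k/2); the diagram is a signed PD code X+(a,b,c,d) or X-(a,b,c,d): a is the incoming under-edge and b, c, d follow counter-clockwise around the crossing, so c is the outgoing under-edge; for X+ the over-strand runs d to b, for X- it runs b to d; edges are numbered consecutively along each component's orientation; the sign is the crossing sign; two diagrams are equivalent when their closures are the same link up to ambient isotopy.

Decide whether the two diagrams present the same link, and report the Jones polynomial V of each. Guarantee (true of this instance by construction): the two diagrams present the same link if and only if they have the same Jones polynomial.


equivalent: yes
D1 (bracket 1; 10 crossings at w = 0): V = 1
V(D2) = 1  (w 0, c 10, <D> = 1)
key observation: one V(t) for all 2 diagrams — one class (guaranteed)


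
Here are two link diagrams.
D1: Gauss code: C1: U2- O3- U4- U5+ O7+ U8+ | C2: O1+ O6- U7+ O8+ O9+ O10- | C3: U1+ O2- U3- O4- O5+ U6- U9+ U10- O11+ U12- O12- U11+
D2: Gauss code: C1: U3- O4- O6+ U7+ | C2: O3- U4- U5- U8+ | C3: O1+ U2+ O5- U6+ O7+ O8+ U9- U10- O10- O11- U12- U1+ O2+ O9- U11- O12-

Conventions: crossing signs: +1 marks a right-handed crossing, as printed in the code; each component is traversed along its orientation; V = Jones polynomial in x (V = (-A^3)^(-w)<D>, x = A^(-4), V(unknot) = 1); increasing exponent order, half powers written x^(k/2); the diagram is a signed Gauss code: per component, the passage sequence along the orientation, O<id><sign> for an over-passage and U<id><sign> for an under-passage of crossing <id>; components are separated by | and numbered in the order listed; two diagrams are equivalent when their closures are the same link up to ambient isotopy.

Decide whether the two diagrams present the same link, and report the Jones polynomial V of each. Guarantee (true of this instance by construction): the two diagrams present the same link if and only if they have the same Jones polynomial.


same link: yes
V(D1) = x^-2 + 2 + x^2  [12 crossings, <D> = A^-8 + 2 + A^8, w = 0]
V(D2) = x^-2 + 2 + x^2  [12 crossings, <D> = A^-14 + 2A^-6 + A^2, w = -2]
insight: all 2 diagrams share one V(x), hence one class


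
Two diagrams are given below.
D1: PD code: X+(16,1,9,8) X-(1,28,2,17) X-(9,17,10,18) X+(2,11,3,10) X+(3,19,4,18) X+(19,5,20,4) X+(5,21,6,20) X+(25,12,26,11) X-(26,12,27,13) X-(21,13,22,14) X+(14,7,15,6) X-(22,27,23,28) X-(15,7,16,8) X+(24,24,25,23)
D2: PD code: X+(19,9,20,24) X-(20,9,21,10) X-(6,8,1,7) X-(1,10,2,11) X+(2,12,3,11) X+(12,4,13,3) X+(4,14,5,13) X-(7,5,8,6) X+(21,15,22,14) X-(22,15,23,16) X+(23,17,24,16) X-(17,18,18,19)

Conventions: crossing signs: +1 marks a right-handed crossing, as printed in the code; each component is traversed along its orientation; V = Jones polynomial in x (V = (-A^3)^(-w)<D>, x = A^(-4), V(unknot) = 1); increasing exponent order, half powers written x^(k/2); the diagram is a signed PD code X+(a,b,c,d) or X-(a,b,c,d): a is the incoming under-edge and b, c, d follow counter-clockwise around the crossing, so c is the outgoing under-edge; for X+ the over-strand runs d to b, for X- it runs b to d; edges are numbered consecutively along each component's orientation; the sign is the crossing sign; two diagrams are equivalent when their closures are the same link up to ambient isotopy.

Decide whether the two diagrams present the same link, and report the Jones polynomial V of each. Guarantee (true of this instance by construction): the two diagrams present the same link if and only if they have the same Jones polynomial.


same link: no
V(D1) = x^-1 - 1 + 3x - x^2 + 3x^3 - 2x^4 + x^5  [14 crossings, <D> = A^-14 - 2A^-10 + 3A^-6 - A^-2 + 3A^2 - A^6 + A^10, w = +2]
V(D2) = x^-2 + 2 + x^2  (w 0, c 12, <D> = A^-8 + 2 + A^8)
note: comparing 2 Jones polynomials yields 2 groups


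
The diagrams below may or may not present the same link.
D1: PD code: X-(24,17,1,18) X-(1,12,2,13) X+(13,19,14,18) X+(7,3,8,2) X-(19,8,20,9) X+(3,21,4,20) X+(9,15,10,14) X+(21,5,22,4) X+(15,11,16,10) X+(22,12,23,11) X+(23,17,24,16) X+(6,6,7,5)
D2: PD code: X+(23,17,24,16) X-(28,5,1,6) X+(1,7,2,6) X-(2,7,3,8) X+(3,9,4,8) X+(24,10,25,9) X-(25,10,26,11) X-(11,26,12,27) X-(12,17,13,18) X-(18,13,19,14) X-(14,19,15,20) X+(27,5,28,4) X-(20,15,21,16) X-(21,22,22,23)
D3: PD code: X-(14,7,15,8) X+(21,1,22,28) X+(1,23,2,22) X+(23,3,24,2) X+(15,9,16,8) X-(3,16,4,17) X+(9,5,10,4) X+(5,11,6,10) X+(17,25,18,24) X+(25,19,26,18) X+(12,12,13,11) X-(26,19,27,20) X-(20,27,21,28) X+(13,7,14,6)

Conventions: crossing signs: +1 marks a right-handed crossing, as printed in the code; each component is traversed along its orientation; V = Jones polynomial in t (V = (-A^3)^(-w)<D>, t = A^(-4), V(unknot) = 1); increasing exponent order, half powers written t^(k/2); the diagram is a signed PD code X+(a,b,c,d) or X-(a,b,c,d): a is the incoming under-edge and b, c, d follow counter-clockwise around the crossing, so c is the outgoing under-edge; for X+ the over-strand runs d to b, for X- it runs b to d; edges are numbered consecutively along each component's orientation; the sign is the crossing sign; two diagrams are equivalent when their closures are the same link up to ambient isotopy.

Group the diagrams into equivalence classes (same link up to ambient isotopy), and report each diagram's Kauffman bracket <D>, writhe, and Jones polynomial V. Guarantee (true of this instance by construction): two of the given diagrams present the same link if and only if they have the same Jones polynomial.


grouping into links: {D1, D3} | {D2}
V(D1) = t^2 + 2t^4 - 2t^5 + t^6 - 2t^7 + t^8  (w +6, c 12, <D> = A^-14 - 2A^-10 + A^-6 - 2A^-2 + 2A^2 + A^10)
D2 (bracket A^-8 + 1 - A^4; 14 crossings at w = -4): V = -t^-4 + t^-3 + t^-1
V(D3) = t^2 + 2t^4 - 2t^5 + t^6 - 2t^7 + t^8  [14 crossings, <D> = A^-14 - 2A^-10 + A^-6 - 2A^-2 + 2A^2 + A^10, w = +6]
why: V(t) takes 2 values over 3 diagrams, fixing the grouping


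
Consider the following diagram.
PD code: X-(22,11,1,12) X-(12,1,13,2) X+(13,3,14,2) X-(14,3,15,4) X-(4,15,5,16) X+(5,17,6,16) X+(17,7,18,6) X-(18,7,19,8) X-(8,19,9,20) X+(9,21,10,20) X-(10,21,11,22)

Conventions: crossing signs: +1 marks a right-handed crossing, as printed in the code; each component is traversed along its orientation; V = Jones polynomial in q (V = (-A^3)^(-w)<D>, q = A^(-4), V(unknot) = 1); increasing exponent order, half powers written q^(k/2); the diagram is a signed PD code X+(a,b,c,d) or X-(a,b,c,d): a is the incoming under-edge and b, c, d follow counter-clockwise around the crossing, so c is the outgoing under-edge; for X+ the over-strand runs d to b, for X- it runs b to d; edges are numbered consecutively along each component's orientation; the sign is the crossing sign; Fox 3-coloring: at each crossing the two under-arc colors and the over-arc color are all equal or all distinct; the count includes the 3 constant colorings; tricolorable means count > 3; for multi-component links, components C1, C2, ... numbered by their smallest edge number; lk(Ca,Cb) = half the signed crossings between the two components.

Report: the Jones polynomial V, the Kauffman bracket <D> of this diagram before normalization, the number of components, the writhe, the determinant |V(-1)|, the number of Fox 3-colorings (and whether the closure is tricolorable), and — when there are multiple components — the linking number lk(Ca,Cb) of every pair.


V(q) = -q^-4 + q^-3 + q^-1
bracket: -A^-5 - A^3 + A^7, w = -3
1 component, writhe -3, over 11 crossings
det 3, colorings 9 of 3^11 — tricolorable
observation: det 3 = |V(-1)|; divisible by 3, so tricolorable


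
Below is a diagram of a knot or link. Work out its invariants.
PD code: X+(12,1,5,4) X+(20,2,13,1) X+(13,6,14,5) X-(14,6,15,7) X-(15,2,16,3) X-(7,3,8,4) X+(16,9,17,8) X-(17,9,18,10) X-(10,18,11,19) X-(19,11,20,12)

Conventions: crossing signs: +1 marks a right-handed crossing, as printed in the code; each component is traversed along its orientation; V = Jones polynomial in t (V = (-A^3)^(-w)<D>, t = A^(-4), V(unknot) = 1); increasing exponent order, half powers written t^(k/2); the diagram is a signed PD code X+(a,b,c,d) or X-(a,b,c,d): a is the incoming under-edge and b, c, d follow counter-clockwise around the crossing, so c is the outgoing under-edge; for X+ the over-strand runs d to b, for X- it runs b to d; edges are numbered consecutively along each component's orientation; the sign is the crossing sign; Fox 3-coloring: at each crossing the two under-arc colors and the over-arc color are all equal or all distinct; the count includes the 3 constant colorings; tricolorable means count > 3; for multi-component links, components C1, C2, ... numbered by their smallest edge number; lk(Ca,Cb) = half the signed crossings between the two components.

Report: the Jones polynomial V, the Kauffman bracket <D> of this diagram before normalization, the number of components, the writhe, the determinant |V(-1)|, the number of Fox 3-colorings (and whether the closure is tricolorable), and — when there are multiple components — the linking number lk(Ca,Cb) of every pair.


V = t^-3 + t^-2 + t^-1 + 1
<D> = A^-6 + A^-2 + A^2 + A^6 (w = -2)
3 components over 10 crossings, w = -2
lk(C1,C2): 0
lk(C1,C3) = 0
linking number lk(C2,C3) = -1
9 Fox colorings among 3^11, |V(-1)| = 0: tricolorable
why: the span of V is 3, within the link bound 10 + 3 - 1


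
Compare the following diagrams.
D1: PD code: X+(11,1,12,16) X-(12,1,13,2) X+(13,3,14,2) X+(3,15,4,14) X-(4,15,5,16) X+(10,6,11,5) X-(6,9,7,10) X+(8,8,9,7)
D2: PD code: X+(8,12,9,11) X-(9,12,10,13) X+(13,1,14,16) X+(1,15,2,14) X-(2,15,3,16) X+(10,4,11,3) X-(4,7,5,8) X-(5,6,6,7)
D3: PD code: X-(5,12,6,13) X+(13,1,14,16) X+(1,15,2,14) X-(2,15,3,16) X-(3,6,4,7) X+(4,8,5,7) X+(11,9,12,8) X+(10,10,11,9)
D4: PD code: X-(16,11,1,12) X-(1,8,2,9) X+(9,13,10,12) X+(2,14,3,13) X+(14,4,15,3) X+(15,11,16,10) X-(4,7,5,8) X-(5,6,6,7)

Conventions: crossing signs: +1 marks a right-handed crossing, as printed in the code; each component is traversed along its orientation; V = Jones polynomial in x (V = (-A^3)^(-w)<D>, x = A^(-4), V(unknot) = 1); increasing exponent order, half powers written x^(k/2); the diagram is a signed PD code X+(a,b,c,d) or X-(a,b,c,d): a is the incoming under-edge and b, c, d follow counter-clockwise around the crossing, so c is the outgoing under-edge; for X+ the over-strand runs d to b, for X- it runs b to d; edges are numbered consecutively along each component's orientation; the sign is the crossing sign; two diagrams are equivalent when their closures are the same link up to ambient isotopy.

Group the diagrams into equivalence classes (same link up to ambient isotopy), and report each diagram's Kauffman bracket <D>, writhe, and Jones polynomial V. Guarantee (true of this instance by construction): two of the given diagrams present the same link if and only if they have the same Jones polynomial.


grouping into links: {D1, D2, D3, D4}
V(D1) = 1  (w +2, c 8, <D> = A^6)
D2 (bracket 1; 8 crossings at w = 0): V = 1
V(D3) = 1  [8 crossings, <D> = A^6, w = +2]
V(D4) = 1  [8 crossings, <D> = 1, w = 0]
why: one V(x) for all 4 diagrams — one class (guaranteed)


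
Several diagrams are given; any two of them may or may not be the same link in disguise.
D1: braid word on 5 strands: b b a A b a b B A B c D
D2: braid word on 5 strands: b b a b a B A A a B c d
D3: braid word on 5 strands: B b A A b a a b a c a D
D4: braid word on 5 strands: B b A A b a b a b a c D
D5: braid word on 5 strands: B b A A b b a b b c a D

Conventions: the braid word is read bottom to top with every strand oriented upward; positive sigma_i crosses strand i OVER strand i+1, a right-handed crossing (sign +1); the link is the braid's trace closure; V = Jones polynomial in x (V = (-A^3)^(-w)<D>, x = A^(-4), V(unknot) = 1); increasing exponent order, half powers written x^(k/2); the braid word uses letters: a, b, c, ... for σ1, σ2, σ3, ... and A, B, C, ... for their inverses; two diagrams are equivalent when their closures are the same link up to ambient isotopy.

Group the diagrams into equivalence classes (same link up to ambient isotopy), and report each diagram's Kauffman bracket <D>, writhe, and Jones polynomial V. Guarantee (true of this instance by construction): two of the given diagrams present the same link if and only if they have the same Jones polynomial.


equivalence classes: {D1, D2} | {D3, D4, D5}
D1 (bracket A^-6 + A^-2 + A^2 + A^6; 12 crossings at w = +2): V = 1 + x + x^2 + x^3
V(D2) = 1 + x + x^2 + x^3  (w +4, c 12, <D> = 1 + A^4 + A^8 + A^12)
V(D3) = x + 2x^3 + x^5  (w +4, c 12, <D> = A^-8 + 2 + A^8)
V(D4) = x + 2x^3 + x^5  (w +4, c 12, <D> = A^-8 + 2 + A^8)
V(D5) = x + 2x^3 + x^5  (w +4, c 12, <D> = A^-8 + 2 + A^8)
key observation: 2 classes among 5 diagrams; unequal V(x) rules out equality


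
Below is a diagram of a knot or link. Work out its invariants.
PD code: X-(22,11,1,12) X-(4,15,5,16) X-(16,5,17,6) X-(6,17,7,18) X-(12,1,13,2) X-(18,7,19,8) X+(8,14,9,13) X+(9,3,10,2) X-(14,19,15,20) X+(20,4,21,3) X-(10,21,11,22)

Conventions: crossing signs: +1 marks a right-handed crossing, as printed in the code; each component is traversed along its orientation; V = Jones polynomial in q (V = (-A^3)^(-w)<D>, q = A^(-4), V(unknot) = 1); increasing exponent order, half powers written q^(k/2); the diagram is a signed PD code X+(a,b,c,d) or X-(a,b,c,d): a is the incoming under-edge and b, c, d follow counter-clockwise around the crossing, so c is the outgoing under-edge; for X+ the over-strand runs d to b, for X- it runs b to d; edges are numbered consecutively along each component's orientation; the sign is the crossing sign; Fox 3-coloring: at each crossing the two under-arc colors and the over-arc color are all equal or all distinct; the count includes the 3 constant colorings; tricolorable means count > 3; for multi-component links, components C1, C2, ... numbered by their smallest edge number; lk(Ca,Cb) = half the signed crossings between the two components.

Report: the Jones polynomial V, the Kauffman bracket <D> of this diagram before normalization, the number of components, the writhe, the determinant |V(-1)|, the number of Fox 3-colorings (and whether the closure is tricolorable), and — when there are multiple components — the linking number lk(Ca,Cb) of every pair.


V = -q^-9 + q^-8 - 2q^-7 + 3q^-6 - 2q^-5 + 2q^-4 - q^-3 + q^-2
<D> = -A^-7 + A^-3 - 2A + 2A^5 - 3A^9 + 2A^13 - A^17 + A^21 (w = -5)
1 component over 11 crossings, w = -5
3 Fox colorings among 3^11, |V(-1)| = 13: not tricolorable
why: V spans 7 powers of q: at least 7 crossings in any diagram


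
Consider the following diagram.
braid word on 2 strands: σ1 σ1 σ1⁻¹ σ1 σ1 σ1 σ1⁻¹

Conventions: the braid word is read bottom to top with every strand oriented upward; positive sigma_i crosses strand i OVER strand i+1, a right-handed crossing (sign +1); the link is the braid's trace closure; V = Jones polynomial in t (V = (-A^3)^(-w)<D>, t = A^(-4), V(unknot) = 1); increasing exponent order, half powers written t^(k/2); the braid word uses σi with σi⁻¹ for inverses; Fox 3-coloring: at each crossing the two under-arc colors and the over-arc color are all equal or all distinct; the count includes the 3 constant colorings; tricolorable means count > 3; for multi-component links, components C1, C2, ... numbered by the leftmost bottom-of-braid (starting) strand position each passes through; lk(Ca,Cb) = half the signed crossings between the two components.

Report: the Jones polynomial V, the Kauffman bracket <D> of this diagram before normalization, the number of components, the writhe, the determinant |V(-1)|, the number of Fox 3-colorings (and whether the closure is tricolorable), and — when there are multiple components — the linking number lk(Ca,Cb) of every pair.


V = t + t^3 - t^4
<D> = A^-7 - A^-3 - A^5 (w = +3)
1 component over 7 crossings, w = +3
9 Fox colorings among 3^7, |V(-1)| = 3: tricolorable
why: w = +3 shifts under R1 moves; the (-A^3)^(-3) factor cancels that in V


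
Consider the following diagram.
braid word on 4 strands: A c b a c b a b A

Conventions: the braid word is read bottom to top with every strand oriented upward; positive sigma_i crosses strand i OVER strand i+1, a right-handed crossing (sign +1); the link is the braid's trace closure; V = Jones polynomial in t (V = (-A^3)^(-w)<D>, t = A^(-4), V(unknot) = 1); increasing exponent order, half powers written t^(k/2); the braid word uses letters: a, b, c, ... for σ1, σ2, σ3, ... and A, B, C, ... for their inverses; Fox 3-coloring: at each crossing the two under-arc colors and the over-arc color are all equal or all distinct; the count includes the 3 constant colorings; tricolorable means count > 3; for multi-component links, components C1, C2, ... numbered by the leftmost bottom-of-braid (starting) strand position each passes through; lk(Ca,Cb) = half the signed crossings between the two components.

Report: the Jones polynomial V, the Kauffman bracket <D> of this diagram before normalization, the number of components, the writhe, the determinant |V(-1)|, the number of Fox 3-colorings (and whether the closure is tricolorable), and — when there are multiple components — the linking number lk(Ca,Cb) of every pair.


Jones polynomial: V(t) = t - t^2 + 2t^3 - t^4 + t^5 - t^6
<D> = A^-9 - A^-5 + A^-1 - 2A^3 + A^7 - A^11; writhe +5
components 1, writhe +5 (9 crossings)
3-colorings: 3 of 3^9, det 7 — not tricolorable
note: the span of V is 5, forcing >= 5 crossings in any diagram


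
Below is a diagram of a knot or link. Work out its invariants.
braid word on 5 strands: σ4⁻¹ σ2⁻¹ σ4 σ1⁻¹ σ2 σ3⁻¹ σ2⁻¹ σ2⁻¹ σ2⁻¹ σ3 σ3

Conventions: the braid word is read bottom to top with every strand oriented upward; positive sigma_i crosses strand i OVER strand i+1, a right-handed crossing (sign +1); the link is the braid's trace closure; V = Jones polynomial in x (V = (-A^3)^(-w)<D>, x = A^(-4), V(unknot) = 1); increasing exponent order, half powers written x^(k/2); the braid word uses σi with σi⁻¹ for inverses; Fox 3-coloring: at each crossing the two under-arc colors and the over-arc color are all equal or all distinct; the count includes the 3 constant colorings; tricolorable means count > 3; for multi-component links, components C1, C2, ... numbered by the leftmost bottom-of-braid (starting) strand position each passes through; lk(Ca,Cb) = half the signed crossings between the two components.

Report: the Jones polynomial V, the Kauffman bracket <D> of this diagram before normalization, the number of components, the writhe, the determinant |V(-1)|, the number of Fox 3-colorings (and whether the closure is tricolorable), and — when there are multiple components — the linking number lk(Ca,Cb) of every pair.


V = x^(-9/2) - x^(-5/2) - x^(-3/2) - x^(-1/2)
<D> = A^-7 + A^-3 + A - A^9 (w = -3)
2 components over 11 crossings, w = -3
lk(C1,C2): 0
27 Fox colorings among 3^12, |V(-1)| = 0: tricolorable
why: det 0 = |V(-1)|; divisible by 3, so tricolorable
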